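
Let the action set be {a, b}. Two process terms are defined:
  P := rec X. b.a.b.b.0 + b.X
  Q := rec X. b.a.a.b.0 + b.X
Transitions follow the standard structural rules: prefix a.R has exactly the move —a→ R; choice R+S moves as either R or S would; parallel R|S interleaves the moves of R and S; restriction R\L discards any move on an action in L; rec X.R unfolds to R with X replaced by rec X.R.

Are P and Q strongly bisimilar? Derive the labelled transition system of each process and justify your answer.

Reachable graph of P (5 states):
  p0 = rec X. b.a.b.b.0 + b.X → —b→ p0, —b→ p1
  p1 = a.b.b.0 → —a→ p2
  p2 = b.b.0 → —b→ p3
  p3 = b.0 → —b→ p4
  p4 = 0 → ∅
Reachable graph of Q (5 states):
  q0 = rec X. b.a.a.b.0 + b.X → —b→ q0, —b→ q1
  q1 = a.a.b.0 → —a→ q2
  q2 = a.b.0 → —a→ q3
  q3 = b.0 → —b→ q4
  q4 = 0 → ∅
Coarsest stable partition (strong bisimilarity classes):
  B0 = {p0}
  B1 = {p1}
  B2 = {p2}
  B3 = {p3, q3}
  B4 = {p4, q4}
  B5 = {q0}
  B6 = {q1}
  B7 = {q2}
p0 ∈ B0, q0 ∈ B5 → different blocks

NO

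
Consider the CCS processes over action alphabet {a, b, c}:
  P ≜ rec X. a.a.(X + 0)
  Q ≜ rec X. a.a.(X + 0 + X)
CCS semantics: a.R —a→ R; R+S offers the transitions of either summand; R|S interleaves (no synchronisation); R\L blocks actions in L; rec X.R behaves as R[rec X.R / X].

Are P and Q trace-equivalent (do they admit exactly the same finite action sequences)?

LTS(P): 3 reachable states
  u0 = rec X. a.a.(X + 0) ⊢ —a→ u1
  u1 = a.((rec X. a.a.(X + 0)) + 0) ⊢ —a→ u2
  u2 = (rec X. a.a.(X + 0)) + 0 ⊢ —a→ u1
LTS(Q): 3 reachable states
  v0 = rec X. a.a.(X + 0 + X) ⊢ —a→ v1
  v1 = a.((rec X. a.a.(X + 0 + X)) + 0 + (rec X. a.a.(X + 0 + X))) ⊢ —a→ v2
  v2 = (rec X. a.a.(X + 0 + X)) + 0 + (rec X. a.a.(X + 0 + X)) ⊢ —a→ v1
Coarsest stable partition (strong bisimilarity classes):
  B0 = {u0, u1, u2, v0, v1, v2}
u0 ∈ B0, v0 ∈ B0 → same block
Bisimilar ⇒ trace-equivalent.

traces(P) = traces(Q)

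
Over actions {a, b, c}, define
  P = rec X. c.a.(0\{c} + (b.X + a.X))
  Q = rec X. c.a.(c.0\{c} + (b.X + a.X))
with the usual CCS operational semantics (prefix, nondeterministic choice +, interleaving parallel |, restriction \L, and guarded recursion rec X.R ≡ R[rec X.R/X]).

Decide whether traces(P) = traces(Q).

trace-distinct — witness ⟨cac⟩

P's transition system — 3 states:
  m0 = rec X. c.a.(0\{c} + (b.X + a.X)) has moves --c--▸ m1
  m1 = a.(0\{c} + (b.(rec X. c.a.(0\{c} + (b.X + a.X))) + a.(rec X. c.a.(0\{c} + (b.X + a.X))))) has moves --a--▸ m2
  m2 = 0\{c} + (b.(rec X. c.a.(0\{c} + (b.X + a.X))) + a.(rec X. c.a.(0\{c} + (b.X + a.X)))) has moves --a--▸ m0, --b--▸ m0
Q's transition system — 4 states:
  n0 = rec X. c.a.(c.0\{c} + (b.X + a.X)) has moves --c--▸ n1
  n1 = a.(c.0\{c} + (b.(rec X. c.a.(c.0\{c} + (b.X + a.X))) + a.(rec X. c.a.(c.0\{c} + (b.X + a.X))))) has moves --a--▸ n2
  n2 = c.0\{c} + (b.(rec X. c.a.(c.0\{c} + (b.X + a.X))) + a.(rec X. c.a.(c.0\{c} + (b.X + a.X)))) has moves --a--▸ n0, --b--▸ n0, --c--▸ n3
  n3 = 0\{c} has moves stopped
Run σ = ⟨cac⟩ on Q: start {n0}
  step 1 (c): {n1}
  step 2 (a): {n2}
  step 3 (c): {n3}
  — Q admits the full trace.
Run σ = ⟨cac⟩ on P: start {m0}
  step 1 (c): {m1}
  step 2 (a): {m2}
  step 3 (c): ∅  — P cannot continue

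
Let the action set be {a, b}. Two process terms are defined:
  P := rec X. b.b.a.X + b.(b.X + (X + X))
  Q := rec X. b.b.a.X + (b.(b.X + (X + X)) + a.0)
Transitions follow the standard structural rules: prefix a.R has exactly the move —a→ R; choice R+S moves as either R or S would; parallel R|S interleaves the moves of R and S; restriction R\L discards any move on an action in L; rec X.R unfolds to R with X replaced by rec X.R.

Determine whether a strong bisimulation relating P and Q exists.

P's transition system — 4 states:
  u0 = rec X. b.b.a.X + b.(b.X + (X + X)) | -b-> u1, -b-> u2
  u1 = b.(rec X. b.b.a.X + b.(b.X + (X + X))) + ((rec X. b.b.a.X + b.(b.X + (X + X))) + (rec X. b.b.a.X + b.(b.X + (X + X)))) | -b-> u0, -b-> u1, -b-> u2
  u2 = b.a.(rec X. b.b.a.X + b.(b.X + (X + X))) | -b-> u3
  u3 = a.(rec X. b.b.a.X + b.(b.X + (X + X))) | -a-> u0
Q's transition system — 5 states:
  v0 = rec X. b.b.a.X + (b.(b.X + (X + X)) + a.0) | -a-> v1, -b-> v2, -b-> v3
  v1 = 0 | (no moves)
  v2 = b.(rec X. b.b.a.X + (b.(b.X + (X + X)) + a.0)) + ((rec X. b.b.a.X + (b.(b.X + (X + X)) + a.0)) + (rec X. b.b.a.X + (b.(b.X + (X + X)) + a.0))) | -a-> v1, -b-> v0, -b-> v2, -b-> v3
  v3 = b.a.(rec X. b.b.a.X + (b.(b.X + (X + X)) + a.0)) | -b-> v4
  v4 = a.(rec X. b.b.a.X + (b.(b.X + (X + X)) + a.0)) | -a-> v0
Coarsest stable partition (strong bisimilarity classes):
  B0 = {u0, u1}
  B1 = {u2}
  B2 = {u3}
  B3 = {v0, v2}
  B4 = {v1}
  B5 = {v3}
  B6 = {v4}
u0 ∈ B0, v0 ∈ B3 → different blocks

NO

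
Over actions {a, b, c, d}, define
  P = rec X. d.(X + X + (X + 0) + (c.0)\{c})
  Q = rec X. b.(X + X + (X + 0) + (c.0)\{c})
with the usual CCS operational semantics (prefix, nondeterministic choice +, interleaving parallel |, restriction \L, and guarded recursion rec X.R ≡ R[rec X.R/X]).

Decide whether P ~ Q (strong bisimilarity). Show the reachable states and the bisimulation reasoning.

Reachable graph of P (2 states):
  p0 = rec X. d.(X + X + (X + 0) + (c.0)\{c}) ⊢ ··d··> p1
  p1 = (rec X. d.(X + X + (X + 0) + (c.0)\{c})) + (rec X. d.(X + X + (X + 0) + (c.0)\{c})) + ((rec X. d.(X + X + (X + 0) + (c.0)\{c})) + 0) + (c.0)\{c} ⊢ ··d··> p1
Reachable graph of Q (2 states):
  q0 = rec X. b.(X + X + (X + 0) + (c.0)\{c}) ⊢ ··b··> q1
  q1 = (rec X. b.(X + X + (X + 0) + (c.0)\{c})) + (rec X. b.(X + X + (X + 0) + (c.0)\{c})) + ((rec X. b.(X + X + (X + 0) + (c.0)\{c})) + 0) + (c.0)\{c} ⊢ ··b··> q1
Partition-refinement fixed point:
  B0 = {p0, p1}
  B1 = {q0, q1}
p0 ∈ B0, q0 ∈ B1 → different blocks

not bisimilar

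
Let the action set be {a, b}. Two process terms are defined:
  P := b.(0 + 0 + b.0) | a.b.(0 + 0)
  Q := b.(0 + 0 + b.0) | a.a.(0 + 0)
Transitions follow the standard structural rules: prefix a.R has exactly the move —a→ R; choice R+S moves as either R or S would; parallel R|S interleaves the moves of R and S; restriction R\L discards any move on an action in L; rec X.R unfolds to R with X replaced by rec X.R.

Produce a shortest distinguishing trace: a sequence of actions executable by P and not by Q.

abbb

LTS(P): 9 reachable states
  p0 = b.(0 + 0 + b.0) | a.b.(0 + 0) → -a-> p1, -b-> p2
  p1 = b.(0 + 0 + b.0) | b.(0 + 0) → -b-> p3, -b-> p4
  p2 = (0 + 0 + b.0) | a.b.(0 + 0) → -a-> p3, -b-> p5
  p3 = (0 + 0 + b.0) | b.(0 + 0) → -b-> p6, -b-> p7
  p4 = b.(0 + 0 + b.0) | (0 + 0) → -b-> p6
  p5 = 0 | a.b.(0 + 0) → -a-> p7
  p6 = (0 + 0 + b.0) | (0 + 0) → -b-> p8
  p7 = 0 | b.(0 + 0) → -b-> p8
  p8 = 0 | (0 + 0) → ∅
LTS(Q): 9 reachable states
  q0 = b.(0 + 0 + b.0) | a.a.(0 + 0) → -a-> q1, -b-> q2
  q1 = b.(0 + 0 + b.0) | a.(0 + 0) → -a-> q3, -b-> q4
  q2 = (0 + 0 + b.0) | a.a.(0 + 0) → -a-> q4, -b-> q5
  q3 = b.(0 + 0 + b.0) | (0 + 0) → -b-> q6
  q4 = (0 + 0 + b.0) | a.(0 + 0) → -a-> q6, -b-> q7
  q5 = 0 | a.a.(0 + 0) → -a-> q7
  q6 = (0 + 0 + b.0) | (0 + 0) → -b-> q8
  q7 = 0 | a.(0 + 0) → -a-> q8
  q8 = 0 | (0 + 0) → ∅
Run σ = ⟨abbb⟩ on P: start {p0}
  after a @ step 1: {p1}
  after b @ step 2: {p3, p4}
  after b @ step 3: {p6, p7}
  after b @ step 4: {p8}
  ✓ P
Run σ = ⟨abbb⟩ on Q: start {q0}
  after a @ step 1: {q1}
  after b @ step 2: {q4}
  after b @ step 3: {q7}
  after b @ step 4: ∅  — Q cannot continue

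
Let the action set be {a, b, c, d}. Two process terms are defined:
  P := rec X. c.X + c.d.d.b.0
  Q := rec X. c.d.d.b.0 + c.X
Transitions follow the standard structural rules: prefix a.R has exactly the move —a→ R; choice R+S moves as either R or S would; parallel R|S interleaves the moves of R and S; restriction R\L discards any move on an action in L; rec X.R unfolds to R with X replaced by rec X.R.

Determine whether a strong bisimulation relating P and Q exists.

Reachable graph of P (5 states):
  m0 = rec X. c.X + c.d.d.b.0 → ··c··> m0, ··c··> m1
  m1 = d.d.b.0 → ··d··> m2
  m2 = d.b.0 → ··d··> m3
  m3 = b.0 → ··b··> m4
  m4 = 0 → deadlocked
Reachable graph of Q (5 states):
  n0 = rec X. c.d.d.b.0 + c.X → ··c··> n0, ··c··> n1
  n1 = d.d.b.0 → ··d··> n2
  n2 = d.b.0 → ··d··> n3
  n3 = b.0 → ··b··> n4
  n4 = 0 → deadlocked
Bisimilarity quotient blocks:
  B0 = {m0, n0}
  B1 = {m1, n1}
  B2 = {m2, n2}
  B3 = {m3, n3}
  B4 = {m4, n4}
m0 ∈ B0, n0 ∈ B0 → same block

P ~ Q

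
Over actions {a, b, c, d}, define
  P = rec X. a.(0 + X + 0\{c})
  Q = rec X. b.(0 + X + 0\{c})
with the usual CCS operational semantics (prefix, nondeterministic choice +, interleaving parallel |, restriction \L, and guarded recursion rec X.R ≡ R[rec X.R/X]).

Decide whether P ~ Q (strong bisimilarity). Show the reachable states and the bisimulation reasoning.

P's transition system — 2 states:
  s0 = rec X. a.(0 + X + 0\{c}) | =a=> s1
  s1 = 0 + (rec X. a.(0 + X + 0\{c})) + 0\{c} | =a=> s1
Q's transition system — 2 states:
  t0 = rec X. b.(0 + X + 0\{c}) | =b=> t1
  t1 = 0 + (rec X. b.(0 + X + 0\{c})) + 0\{c} | =b=> t1
Coarsest stable partition (strong bisimilarity classes):
  B0 = {s0, s1}
  B1 = {t0, t1}
s0 ∈ B0, t0 ∈ B1 → different blocks

P ≁ Q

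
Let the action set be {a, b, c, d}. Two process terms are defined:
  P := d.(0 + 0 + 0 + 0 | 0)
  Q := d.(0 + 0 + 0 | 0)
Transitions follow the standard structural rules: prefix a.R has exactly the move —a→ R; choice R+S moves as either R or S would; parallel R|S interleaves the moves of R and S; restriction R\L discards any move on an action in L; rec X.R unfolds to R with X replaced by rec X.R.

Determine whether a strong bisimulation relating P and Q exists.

bisimilar

P's transition system — 2 states:
  p0 = d.(0 + 0 + 0 + 0 | 0) ⊢ -d-> p1
  p1 = 0 + 0 + 0 + 0 | 0 ⊢ ·
Q's transition system — 2 states:
  q0 = d.(0 + 0 + 0 | 0) ⊢ -d-> q1
  q1 = 0 + 0 + 0 | 0 ⊢ ·
Bisimilarity quotient blocks:
  B0 = {p0, q0}
  B1 = {p1, q1}
p0 ∈ B0, q0 ∈ B0 → same block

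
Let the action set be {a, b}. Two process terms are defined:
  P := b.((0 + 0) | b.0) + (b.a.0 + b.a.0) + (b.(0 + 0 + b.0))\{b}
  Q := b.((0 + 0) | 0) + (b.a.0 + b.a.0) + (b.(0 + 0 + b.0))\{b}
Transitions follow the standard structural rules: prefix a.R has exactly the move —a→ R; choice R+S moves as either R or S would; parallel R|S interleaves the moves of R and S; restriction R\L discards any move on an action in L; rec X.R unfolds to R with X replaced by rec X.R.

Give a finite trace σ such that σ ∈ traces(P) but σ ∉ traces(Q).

LTS(P): 5 reachable states
  p0 = b.((0 + 0) | b.0) + (b.a.0 + b.a.0) + (b.(0 + 0 + b.0))\{b} → ··b··> p1, ··b··> p2
  p1 = (0 + 0) | b.0 → ··b··> p3
  p2 = a.0 → ··a··> p4
  p3 = (0 + 0) | 0 → (no moves)
  p4 = 0 → (no moves)
LTS(Q): 4 reachable states
  q0 = b.((0 + 0) | 0) + (b.a.0 + b.a.0) + (b.(0 + 0 + b.0))\{b} → ··b··> q1, ··b··> q2
  q1 = (0 + 0) | 0 → (no moves)
  q2 = a.0 → ··a··> q3
  q3 = 0 → (no moves)
Trace ⟨bb⟩ through P, begin at {p0}:
  step 1 (b): {p1, p2}
  step 2 (b): {p3}
  P completes σ.
Trace ⟨bb⟩ through Q, begin at {q0}:
  step 1 (b): {q1, q2}
  step 2 (b): ∅  — Q cannot continue

bb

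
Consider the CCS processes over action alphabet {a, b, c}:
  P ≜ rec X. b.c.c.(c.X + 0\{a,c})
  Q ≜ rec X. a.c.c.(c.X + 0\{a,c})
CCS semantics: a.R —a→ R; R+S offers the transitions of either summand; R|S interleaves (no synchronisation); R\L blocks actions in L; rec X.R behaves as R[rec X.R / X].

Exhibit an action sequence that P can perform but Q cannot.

b

LTS(P): 4 reachable states
  p0 = rec X. b.c.c.(c.X + 0\{a,c}) has moves -b-> p1
  p1 = c.c.(c.(rec X. b.c.c.(c.X + 0\{a,c})) + 0\{a,c}) has moves -c-> p2
  p2 = c.(c.(rec X. b.c.c.(c.X + 0\{a,c})) + 0\{a,c}) has moves -c-> p3
  p3 = c.(rec X. b.c.c.(c.X + 0\{a,c})) + 0\{a,c} has moves -c-> p0
LTS(Q): 4 reachable states
  q0 = rec X. a.c.c.(c.X + 0\{a,c}) has moves -a-> q1
  q1 = c.c.(c.(rec X. a.c.c.(c.X + 0\{a,c})) + 0\{a,c}) has moves -c-> q2
  q2 = c.(c.(rec X. a.c.c.(c.X + 0\{a,c})) + 0\{a,c}) has moves -c-> q3
  q3 = c.(rec X. a.c.c.(c.X + 0\{a,c})) + 0\{a,c} has moves -c-> q0
Trace ⟨b⟩ through P, begin at {p0}:
  step 1 (b): {p1}
  — P admits the full trace.
Trace ⟨b⟩ through Q, begin at {q0}:
  step 1 (b): ∅  — Q cannot continue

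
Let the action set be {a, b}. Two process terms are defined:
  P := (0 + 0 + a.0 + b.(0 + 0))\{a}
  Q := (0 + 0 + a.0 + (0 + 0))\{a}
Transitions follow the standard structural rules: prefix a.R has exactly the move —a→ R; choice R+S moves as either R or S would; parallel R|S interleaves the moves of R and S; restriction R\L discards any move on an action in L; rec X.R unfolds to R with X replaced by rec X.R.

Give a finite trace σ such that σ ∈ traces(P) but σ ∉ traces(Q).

b

LTS(P): 2 reachable states
  u0 = (0 + 0 + a.0 + b.(0 + 0))\{a} :: -b-> u1
  u1 = (0 + 0)\{a} :: deadlocked
LTS(Q): 1 reachable states
  v0 = (0 + 0 + a.0 + (0 + 0))\{a} :: deadlocked
Run σ = ⟨b⟩ on P: start {u0}
  step 1 (b): {u1}
  ✓ P
Run σ = ⟨b⟩ on Q: start {v0}
  step 1 (b): ∅  — Q cannot continue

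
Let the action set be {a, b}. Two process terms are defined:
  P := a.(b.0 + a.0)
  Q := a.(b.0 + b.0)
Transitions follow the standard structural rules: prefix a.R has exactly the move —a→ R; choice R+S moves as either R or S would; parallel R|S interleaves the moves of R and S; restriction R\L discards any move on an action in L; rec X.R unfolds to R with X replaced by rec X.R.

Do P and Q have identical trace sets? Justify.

trace-distinct — witness ⟨aa⟩

Reachable graph of P (3 states):
  u0 = a.(b.0 + a.0) has moves --a--▸ u1
  u1 = b.0 + a.0 has moves --a--▸ u2, --b--▸ u2
  u2 = 0 has moves (no moves)
Reachable graph of Q (3 states):
  v0 = a.(b.0 + b.0) has moves --a--▸ v1
  v1 = b.0 + b.0 has moves --b--▸ v2
  v2 = 0 has moves (no moves)
Executing aa from P (initial set {u0}):
  [1] a ⇒ {u1}
  [2] a ⇒ {u2}
  — P admits the full trace.
Executing aa from Q (initial set {v0}):
  [1] a ⇒ {v1}
  [2] a ⇒ ∅ (Q stuck)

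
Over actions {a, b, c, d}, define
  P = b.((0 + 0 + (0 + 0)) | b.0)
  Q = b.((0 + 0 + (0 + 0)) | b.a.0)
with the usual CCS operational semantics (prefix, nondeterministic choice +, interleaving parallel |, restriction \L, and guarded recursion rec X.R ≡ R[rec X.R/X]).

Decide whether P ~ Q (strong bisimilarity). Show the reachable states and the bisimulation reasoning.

NO

Reachable graph of P (3 states):
  s0 = b.((0 + 0 + (0 + 0)) | b.0) :: ··b··> s1
  s1 = (0 + 0 + (0 + 0)) | b.0 :: ··b··> s2
  s2 = (0 + 0 + (0 + 0)) | 0 :: ·
Reachable graph of Q (4 states):
  t0 = b.((0 + 0 + (0 + 0)) | b.a.0) :: ··b··> t1
  t1 = (0 + 0 + (0 + 0)) | b.a.0 :: ··b··> t2
  t2 = (0 + 0 + (0 + 0)) | a.0 :: ··a··> t3
  t3 = (0 + 0 + (0 + 0)) | 0 :: ·
Coarsest stable partition (strong bisimilarity classes):
  B0 = {s0}
  B1 = {s1}
  B2 = {s2, t3}
  B3 = {t0}
  B4 = {t1}
  B5 = {t2}
s0 ∈ B0, t0 ∈ B3 → different blocks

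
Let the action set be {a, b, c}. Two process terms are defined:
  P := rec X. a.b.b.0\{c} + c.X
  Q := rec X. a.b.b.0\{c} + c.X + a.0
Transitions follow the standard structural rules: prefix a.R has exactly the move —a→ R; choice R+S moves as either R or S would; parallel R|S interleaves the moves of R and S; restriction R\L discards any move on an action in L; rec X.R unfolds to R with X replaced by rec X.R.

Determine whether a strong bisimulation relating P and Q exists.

NO

LTS(P): 4 reachable states
  m0 = rec X. a.b.b.0\{c} + c.X → -a-> m1, -c-> m0
  m1 = b.b.0\{c} → -b-> m2
  m2 = b.0\{c} → -b-> m3
  m3 = 0\{c} → stopped
LTS(Q): 5 reachable states
  n0 = rec X. a.b.b.0\{c} + c.X + a.0 → -a-> n1, -a-> n2, -c-> n0
  n1 = 0 → stopped
  n2 = b.b.0\{c} → -b-> n3
  n3 = b.0\{c} → -b-> n4
  n4 = 0\{c} → stopped
Coarsest stable partition (strong bisimilarity classes):
  B0 = {m0}
  B1 = {m1, n2}
  B2 = {m2, n3}
  B3 = {m3, n1, n4}
  B4 = {n0}
m0 ∈ B0, n0 ∈ B4 → different blocks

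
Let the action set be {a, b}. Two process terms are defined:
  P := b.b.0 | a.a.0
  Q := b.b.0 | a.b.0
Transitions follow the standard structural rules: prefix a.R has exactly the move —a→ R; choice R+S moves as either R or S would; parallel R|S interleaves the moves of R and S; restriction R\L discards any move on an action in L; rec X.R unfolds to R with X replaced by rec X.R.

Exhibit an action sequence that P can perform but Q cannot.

aa

P's transition system — 9 states:
  m0 = b.b.0 | a.a.0 ⊢ -a-> m1, -b-> m2
  m1 = b.b.0 | a.0 ⊢ -a-> m3, -b-> m4
  m2 = b.0 | a.a.0 ⊢ -a-> m4, -b-> m5
  m3 = b.b.0 | 0 ⊢ -b-> m6
  m4 = b.0 | a.0 ⊢ -a-> m6, -b-> m7
  m5 = 0 | a.a.0 ⊢ -a-> m7
  m6 = b.0 | 0 ⊢ -b-> m8
  m7 = 0 | a.0 ⊢ -a-> m8
  m8 = 0 | 0 ⊢ stopped
Q's transition system — 9 states:
  n0 = b.b.0 | a.b.0 ⊢ -a-> n1, -b-> n2
  n1 = b.b.0 | b.0 ⊢ -b-> n3, -b-> n4
  n2 = b.0 | a.b.0 ⊢ -a-> n3, -b-> n5
  n3 = b.0 | b.0 ⊢ -b-> n6, -b-> n7
  n4 = b.b.0 | 0 ⊢ -b-> n7
  n5 = 0 | a.b.0 ⊢ -a-> n6
  n6 = 0 | b.0 ⊢ -b-> n8
  n7 = b.0 | 0 ⊢ -b-> n8
  n8 = 0 | 0 ⊢ stopped
Run σ = ⟨aa⟩ on P: start {m0}
  [1] a ⇒ {m1}
  [2] a ⇒ {m3}
  ✓ P
Run σ = ⟨aa⟩ on Q: start {n0}
  [1] a ⇒ {n1}
  [2] a ⇒ ∅  — Q cannot continue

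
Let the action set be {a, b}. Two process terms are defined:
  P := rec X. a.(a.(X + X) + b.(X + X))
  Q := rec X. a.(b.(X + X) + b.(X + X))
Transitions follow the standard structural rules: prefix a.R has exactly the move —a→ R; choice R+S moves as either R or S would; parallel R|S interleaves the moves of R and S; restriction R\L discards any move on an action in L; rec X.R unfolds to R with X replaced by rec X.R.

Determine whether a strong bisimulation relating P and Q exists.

P ≁ Q

P's transition system — 3 states:
  m0 = rec X. a.(a.(X + X) + b.(X + X)) :: -a-> m1
  m1 = a.((rec X. a.(a.(X + X) + b.(X + X))) + (rec X. a.(a.(X + X) + b.(X + X)))) + b.((rec X. a.(a.(X + X) + b.(X + X))) + (rec X. a.(a.(X + X) + b.(X + X)))) :: -a-> m2, -b-> m2
  m2 = (rec X. a.(a.(X + X) + b.(X + X))) + (rec X. a.(a.(X + X) + b.(X + X))) :: -a-> m1
Q's transition system — 3 states:
  n0 = rec X. a.(b.(X + X) + b.(X + X)) :: -a-> n1
  n1 = b.((rec X. a.(b.(X + X) + b.(X + X))) + (rec X. a.(b.(X + X) + b.(X + X)))) + b.((rec X. a.(b.(X + X) + b.(X + X))) + (rec X. a.(b.(X + X) + b.(X + X)))) :: -b-> n2
  n2 = (rec X. a.(b.(X + X) + b.(X + X))) + (rec X. a.(b.(X + X) + b.(X + X))) :: -a-> n1
Partition-refinement fixed point:
  B0 = {m0, m2}
  B1 = {m1}
  B2 = {n0, n2}
  B3 = {n1}
m0 ∈ B0, n0 ∈ B2 → different blocks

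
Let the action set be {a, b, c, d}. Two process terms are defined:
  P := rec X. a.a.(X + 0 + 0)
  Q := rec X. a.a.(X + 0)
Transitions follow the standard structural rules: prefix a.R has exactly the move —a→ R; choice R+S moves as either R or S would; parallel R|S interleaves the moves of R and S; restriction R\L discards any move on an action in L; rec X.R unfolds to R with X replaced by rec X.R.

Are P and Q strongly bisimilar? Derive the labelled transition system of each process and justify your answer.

YES

LTS(P): 3 reachable states
  s0 = rec X. a.a.(X + 0 + 0) | —a→ s1
  s1 = a.((rec X. a.a.(X + 0 + 0)) + 0 + 0) | —a→ s2
  s2 = (rec X. a.a.(X + 0 + 0)) + 0 + 0 | —a→ s1
LTS(Q): 3 reachable states
  t0 = rec X. a.a.(X + 0) | —a→ t1
  t1 = a.((rec X. a.a.(X + 0)) + 0) | —a→ t2
  t2 = (rec X. a.a.(X + 0)) + 0 | —a→ t1
Bisimilarity quotient blocks:
  B0 = {s0, s1, s2, t0, t1, t2}
s0 ∈ B0, t0 ∈ B0 → same block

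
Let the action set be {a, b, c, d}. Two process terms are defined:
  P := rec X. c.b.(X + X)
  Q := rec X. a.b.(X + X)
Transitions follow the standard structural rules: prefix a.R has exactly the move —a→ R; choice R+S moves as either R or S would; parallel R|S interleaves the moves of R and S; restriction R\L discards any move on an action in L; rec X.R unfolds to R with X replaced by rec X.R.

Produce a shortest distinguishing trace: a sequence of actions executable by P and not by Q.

c

P's transition system — 3 states:
  p0 = rec X. c.b.(X + X) has moves -c-> p1
  p1 = b.((rec X. c.b.(X + X)) + (rec X. c.b.(X + X))) has moves -b-> p2
  p2 = (rec X. c.b.(X + X)) + (rec X. c.b.(X + X)) has moves -c-> p1
Q's transition system — 3 states:
  q0 = rec X. a.b.(X + X) has moves -a-> q1
  q1 = b.((rec X. a.b.(X + X)) + (rec X. a.b.(X + X))) has moves -b-> q2
  q2 = (rec X. a.b.(X + X)) + (rec X. a.b.(X + X)) has moves -a-> q1
Run σ = ⟨c⟩ on P: start {p0}
  step 1 (c): {p1}
  — P admits the full trace.
Run σ = ⟨c⟩ on Q: start {q0}
  step 1 (c): ∅ (Q stuck)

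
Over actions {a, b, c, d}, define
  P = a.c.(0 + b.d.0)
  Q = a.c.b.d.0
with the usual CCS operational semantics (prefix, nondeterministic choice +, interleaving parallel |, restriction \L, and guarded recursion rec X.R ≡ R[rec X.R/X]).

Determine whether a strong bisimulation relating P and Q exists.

P ~ Q

Reachable graph of P (5 states):
  s0 = a.c.(0 + b.d.0) → --a--▸ s1
  s1 = c.(0 + b.d.0) → --c--▸ s2
  s2 = 0 + b.d.0 → --b--▸ s3
  s3 = d.0 → --d--▸ s4
  s4 = 0 → (no moves)
Reachable graph of Q (5 states):
  t0 = a.c.b.d.0 → --a--▸ t1
  t1 = c.b.d.0 → --c--▸ t2
  t2 = b.d.0 → --b--▸ t3
  t3 = d.0 → --d--▸ t4
  t4 = 0 → (no moves)
Bisimilarity quotient blocks:
  B0 = {s0, t0}
  B1 = {s1, t1}
  B2 = {s2, t2}
  B3 = {s3, t3}
  B4 = {s4, t4}
s0 ∈ B0, t0 ∈ B0 → same block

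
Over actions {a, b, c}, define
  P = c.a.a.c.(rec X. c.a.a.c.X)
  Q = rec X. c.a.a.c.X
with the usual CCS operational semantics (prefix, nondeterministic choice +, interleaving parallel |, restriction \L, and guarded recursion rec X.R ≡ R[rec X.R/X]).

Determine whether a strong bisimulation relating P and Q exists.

Reachable graph of P (5 states):
  m0 = c.a.a.c.(rec X. c.a.a.c.X) :: =c=> m1
  m1 = a.a.c.(rec X. c.a.a.c.X) :: =a=> m2
  m2 = a.c.(rec X. c.a.a.c.X) :: =a=> m3
  m3 = c.(rec X. c.a.a.c.X) :: =c=> m4
  m4 = rec X. c.a.a.c.X :: =c=> m1
Reachable graph of Q (4 states):
  n0 = rec X. c.a.a.c.X :: =c=> n1
  n1 = a.a.c.(rec X. c.a.a.c.X) :: =a=> n2
  n2 = a.c.(rec X. c.a.a.c.X) :: =a=> n3
  n3 = c.(rec X. c.a.a.c.X) :: =c=> n0
Bisimilarity quotient blocks:
  B0 = {m0, m4, n0}
  B1 = {m1, n1}
  B2 = {m2, n2}
  B3 = {m3, n3}
m0 ∈ B0, n0 ∈ B0 → same block

bisimilar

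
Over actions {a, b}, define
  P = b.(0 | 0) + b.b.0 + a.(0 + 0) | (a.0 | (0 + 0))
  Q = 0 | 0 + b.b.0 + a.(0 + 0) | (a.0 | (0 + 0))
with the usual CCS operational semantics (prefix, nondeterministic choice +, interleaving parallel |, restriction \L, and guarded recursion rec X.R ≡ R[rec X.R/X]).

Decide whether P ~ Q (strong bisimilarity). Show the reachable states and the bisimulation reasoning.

P's transition system — 7 states:
  u0 = b.(0 | 0) + b.b.0 + a.(0 + 0) | (a.0 | (0 + 0)) ⊢ ··a··> u1, ··a··> u2, ··b··> u3, ··b··> u4
  u1 = (0 + 0) | (a.0 | (0 + 0)) ⊢ ··a··> u5
  u2 = a.(0 + 0) | (0 | (0 + 0)) ⊢ ··a··> u5
  u3 = 0 | 0 ⊢ (no moves)
  u4 = b.0 ⊢ ··b··> u6
  u5 = (0 + 0) | (0 | (0 + 0)) ⊢ (no moves)
  u6 = 0 ⊢ (no moves)
Q's transition system — 6 states:
  v0 = 0 | 0 + b.b.0 + a.(0 + 0) | (a.0 | (0 + 0)) ⊢ ··a··> v1, ··a··> v2, ··b··> v3
  v1 = (0 + 0) | (a.0 | (0 + 0)) ⊢ ··a··> v4
  v2 = a.(0 + 0) | (0 | (0 + 0)) ⊢ ··a··> v4
  v3 = b.0 ⊢ ··b··> v5
  v4 = (0 + 0) | (0 | (0 + 0)) ⊢ (no moves)
  v5 = 0 ⊢ (no moves)
Bisimilarity quotient blocks:
  B0 = {u0}
  B1 = {u1, u2, v1, v2}
  B2 = {u3, u5, u6, v4, v5}
  B3 = {u4, v3}
  B4 = {v0}
u0 ∈ B0, v0 ∈ B4 → different blocks

not bisimilar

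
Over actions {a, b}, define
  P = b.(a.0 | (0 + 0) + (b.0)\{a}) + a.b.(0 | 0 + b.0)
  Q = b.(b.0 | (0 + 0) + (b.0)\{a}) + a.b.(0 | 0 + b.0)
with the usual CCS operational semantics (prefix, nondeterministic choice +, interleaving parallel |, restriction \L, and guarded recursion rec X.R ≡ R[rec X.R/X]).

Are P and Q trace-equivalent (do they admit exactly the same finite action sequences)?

NO — witness ⟨ba⟩

LTS(P): 7 reachable states
  u0 = b.(a.0 | (0 + 0) + (b.0)\{a}) + a.b.(0 | 0 + b.0) :: -a-> u1, -b-> u2
  u1 = b.(0 | 0 + b.0) :: -b-> u3
  u2 = a.0 | (0 + 0) + (b.0)\{a} :: -a-> u4, -b-> u5
  u3 = 0 | 0 + b.0 :: -b-> u6
  u4 = 0 | (0 + 0) :: ∅
  u5 = 0\{a} :: ∅
  u6 = 0 :: ∅
LTS(Q): 7 reachable states
  v0 = b.(b.0 | (0 + 0) + (b.0)\{a}) + a.b.(0 | 0 + b.0) :: -a-> v1, -b-> v2
  v1 = b.(0 | 0 + b.0) :: -b-> v3
  v2 = b.0 | (0 + 0) + (b.0)\{a} :: -b-> v4, -b-> v5
  v3 = 0 | 0 + b.0 :: -b-> v6
  v4 = 0 | (0 + 0) :: ∅
  v5 = 0\{a} :: ∅
  v6 = 0 :: ∅
Trace ⟨ba⟩ through P, begin at {u0}:
  after b @ step 1: {u2}
  after a @ step 2: {u4}
  ✓ P
Trace ⟨ba⟩ through Q, begin at {v0}:
  after b @ step 1: {v2}
  after a @ step 2: ∅  — Q cannot continue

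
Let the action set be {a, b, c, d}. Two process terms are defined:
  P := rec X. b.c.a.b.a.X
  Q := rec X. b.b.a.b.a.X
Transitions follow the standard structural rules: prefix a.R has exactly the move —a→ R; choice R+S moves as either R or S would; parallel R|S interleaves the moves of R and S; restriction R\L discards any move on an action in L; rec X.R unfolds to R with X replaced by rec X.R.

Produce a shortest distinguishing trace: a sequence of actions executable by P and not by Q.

bc

LTS(P): 5 reachable states
  s0 = rec X. b.c.a.b.a.X | -b-> s1
  s1 = c.a.b.a.(rec X. b.c.a.b.a.X) | -c-> s2
  s2 = a.b.a.(rec X. b.c.a.b.a.X) | -a-> s3
  s3 = b.a.(rec X. b.c.a.b.a.X) | -b-> s4
  s4 = a.(rec X. b.c.a.b.a.X) | -a-> s0
LTS(Q): 5 reachable states
  t0 = rec X. b.b.a.b.a.X | -b-> t1
  t1 = b.a.b.a.(rec X. b.b.a.b.a.X) | -b-> t2
  t2 = a.b.a.(rec X. b.b.a.b.a.X) | -a-> t3
  t3 = b.a.(rec X. b.b.a.b.a.X) | -b-> t4
  t4 = a.(rec X. b.b.a.b.a.X) | -a-> t0
Run σ = ⟨bc⟩ on P: start {s0}
  step 1 (b): {s1}
  step 2 (c): {s2}
  — P admits the full trace.
Run σ = ⟨bc⟩ on Q: start {t0}
  step 1 (b): {t1}
  step 2 (c): ∅ (Q stuck)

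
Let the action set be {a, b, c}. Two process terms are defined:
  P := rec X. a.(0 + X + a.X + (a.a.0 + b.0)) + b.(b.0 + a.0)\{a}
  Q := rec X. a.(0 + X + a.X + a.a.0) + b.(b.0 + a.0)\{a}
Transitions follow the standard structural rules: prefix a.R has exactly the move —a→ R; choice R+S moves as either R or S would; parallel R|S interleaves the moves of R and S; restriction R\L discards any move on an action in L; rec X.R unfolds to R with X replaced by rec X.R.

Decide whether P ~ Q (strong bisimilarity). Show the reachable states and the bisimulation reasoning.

NO

LTS(P): 6 reachable states
  s0 = rec X. a.(0 + X + a.X + (a.a.0 + b.0)) + b.(b.0 + a.0)\{a} has moves --a--▸ s1, --b--▸ s2
  s1 = 0 + (rec X. a.(0 + X + a.X + (a.a.0 + b.0)) + b.(b.0 + a.0)\{a}) + a.(rec X. a.(0 + X + a.X + (a.a.0 + b.0)) + b.(b.0 + a.0)\{a}) + (a.a.0 + b.0) has moves --a--▸ s0, --a--▸ s1, --a--▸ s3, --b--▸ s2, --b--▸ s4
  s2 = (b.0 + a.0)\{a} has moves --b--▸ s5
  s3 = a.0 has moves --a--▸ s4
  s4 = 0 has moves stopped
  s5 = 0\{a} has moves stopped
LTS(Q): 6 reachable states
  t0 = rec X. a.(0 + X + a.X + a.a.0) + b.(b.0 + a.0)\{a} has moves --a--▸ t1, --b--▸ t2
  t1 = 0 + (rec X. a.(0 + X + a.X + a.a.0) + b.(b.0 + a.0)\{a}) + a.(rec X. a.(0 + X + a.X + a.a.0) + b.(b.0 + a.0)\{a}) + a.a.0 has moves --a--▸ t0, --a--▸ t1, --a--▸ t3, --b--▸ t2
  t2 = (b.0 + a.0)\{a} has moves --b--▸ t4
  t3 = a.0 has moves --a--▸ t5
  t4 = 0\{a} has moves stopped
  t5 = 0 has moves stopped
Bisimilarity quotient blocks:
  B0 = {s0}
  B1 = {s2, t2}
  B2 = {s4, s5, t4, t5}
  B3 = {s1}
  B4 = {s3, t3}
  B5 = {t0}
  B6 = {t1}
s0 ∈ B0, t0 ∈ B5 → different blocks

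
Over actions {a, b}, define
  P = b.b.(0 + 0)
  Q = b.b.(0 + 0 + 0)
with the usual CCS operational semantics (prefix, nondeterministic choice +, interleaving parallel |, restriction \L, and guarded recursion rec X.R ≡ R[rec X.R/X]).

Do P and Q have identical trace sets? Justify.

Reachable graph of P (3 states):
  m0 = b.b.(0 + 0) :: =b=> m1
  m1 = b.(0 + 0) :: =b=> m2
  m2 = 0 + 0 :: (no moves)
Reachable graph of Q (3 states):
  n0 = b.b.(0 + 0 + 0) :: =b=> n1
  n1 = b.(0 + 0 + 0) :: =b=> n2
  n2 = 0 + 0 + 0 :: (no moves)
Bisimilarity quotient blocks:
  B0 = {m0, n0}
  B1 = {m1, n1}
  B2 = {m2, n2}
m0 ∈ B0, n0 ∈ B0 → same block
Bisimilar ⇒ trace-equivalent.

traces(P) = traces(Q)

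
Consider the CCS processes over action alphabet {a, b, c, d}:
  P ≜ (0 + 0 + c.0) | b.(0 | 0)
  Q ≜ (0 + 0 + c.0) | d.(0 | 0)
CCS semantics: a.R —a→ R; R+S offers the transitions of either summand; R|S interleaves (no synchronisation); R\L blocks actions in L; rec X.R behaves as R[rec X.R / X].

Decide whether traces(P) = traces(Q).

NO — witness ⟨b⟩

LTS(P): 4 reachable states
  m0 = (0 + 0 + c.0) | b.(0 | 0) | ··b··> m1, ··c··> m2
  m1 = (0 + 0 + c.0) | (0 | 0) | ··c··> m3
  m2 = 0 | b.(0 | 0) | ··b··> m3
  m3 = 0 | (0 | 0) | (no moves)
LTS(Q): 4 reachable states
  n0 = (0 + 0 + c.0) | d.(0 | 0) | ··c··> n1, ··d··> n2
  n1 = 0 | d.(0 | 0) | ··d··> n3
  n2 = (0 + 0 + c.0) | (0 | 0) | ··c··> n3
  n3 = 0 | (0 | 0) | (no moves)
Run σ = ⟨b⟩ on P: start {m0}
  [1] b ⇒ {m1}
  ✓ P
Run σ = ⟨b⟩ on Q: start {n0}
  [1] b ⇒ ∅ (Q stuck)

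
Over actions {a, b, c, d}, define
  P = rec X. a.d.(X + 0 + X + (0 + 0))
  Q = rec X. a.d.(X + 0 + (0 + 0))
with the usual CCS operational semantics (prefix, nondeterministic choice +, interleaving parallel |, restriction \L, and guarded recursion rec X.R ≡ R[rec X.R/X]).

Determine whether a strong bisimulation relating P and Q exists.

LTS(P): 3 reachable states
  s0 = rec X. a.d.(X + 0 + X + (0 + 0)) :: -a-> s1
  s1 = d.((rec X. a.d.(X + 0 + X + (0 + 0))) + 0 + (rec X. a.d.(X + 0 + X + (0 + 0))) + (0 + 0)) :: -d-> s2
  s2 = (rec X. a.d.(X + 0 + X + (0 + 0))) + 0 + (rec X. a.d.(X + 0 + X + (0 + 0))) + (0 + 0) :: -a-> s1
LTS(Q): 3 reachable states
  t0 = rec X. a.d.(X + 0 + (0 + 0)) :: -a-> t1
  t1 = d.((rec X. a.d.(X + 0 + (0 + 0))) + 0 + (0 + 0)) :: -d-> t2
  t2 = (rec X. a.d.(X + 0 + (0 + 0))) + 0 + (0 + 0) :: -a-> t1
Partition-refinement fixed point:
  B0 = {s0, s2, t0, t2}
  B1 = {s1, t1}
s0 ∈ B0, t0 ∈ B0 → same block

bisimilar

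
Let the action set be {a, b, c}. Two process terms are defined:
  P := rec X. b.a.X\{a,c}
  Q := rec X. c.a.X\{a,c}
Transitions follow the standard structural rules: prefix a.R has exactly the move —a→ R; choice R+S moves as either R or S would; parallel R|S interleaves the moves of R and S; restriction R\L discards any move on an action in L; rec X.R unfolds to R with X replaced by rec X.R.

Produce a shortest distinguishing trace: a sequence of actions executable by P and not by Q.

b

LTS(P): 4 reachable states
  p0 = rec X. b.a.X\{a,c} → -b-> p1
  p1 = a.(rec X. b.a.X\{a,c})\{a,c} → -a-> p2
  p2 = (rec X. b.a.X\{a,c})\{a,c} → -b-> p3
  p3 = (a.(rec X. b.a.X\{a,c})\{a,c})\{a,c} → ∅
LTS(Q): 3 reachable states
  q0 = rec X. c.a.X\{a,c} → -c-> q1
  q1 = a.(rec X. c.a.X\{a,c})\{a,c} → -a-> q2
  q2 = (rec X. c.a.X\{a,c})\{a,c} → ∅
Run σ = ⟨b⟩ on P: start {p0}
  after b @ step 1: {p1}
  — P admits the full trace.
Run σ = ⟨b⟩ on Q: start {q0}
  after b @ step 1: ∅  — Q cannot continue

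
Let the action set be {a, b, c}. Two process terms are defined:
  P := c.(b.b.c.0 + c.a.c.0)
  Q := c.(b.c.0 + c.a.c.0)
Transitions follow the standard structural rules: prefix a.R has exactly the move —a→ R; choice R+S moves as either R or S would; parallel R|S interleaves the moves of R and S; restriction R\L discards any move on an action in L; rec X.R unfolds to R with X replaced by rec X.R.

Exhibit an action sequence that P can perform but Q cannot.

LTS(P): 6 reachable states
  u0 = c.(b.b.c.0 + c.a.c.0) → --c--▸ u1
  u1 = b.b.c.0 + c.a.c.0 → --b--▸ u2, --c--▸ u3
  u2 = b.c.0 → --b--▸ u4
  u3 = a.c.0 → --a--▸ u4
  u4 = c.0 → --c--▸ u5
  u5 = 0 → deadlocked
LTS(Q): 5 reachable states
  v0 = c.(b.c.0 + c.a.c.0) → --c--▸ v1
  v1 = b.c.0 + c.a.c.0 → --b--▸ v2, --c--▸ v3
  v2 = c.0 → --c--▸ v4
  v3 = a.c.0 → --a--▸ v2
  v4 = 0 → deadlocked
Run σ = ⟨cbb⟩ on P: start {u0}
  step 1 (c): {u1}
  step 2 (b): {u2}
  step 3 (b): {u4}
  — P admits the full trace.
Run σ = ⟨cbb⟩ on Q: start {v0}
  step 1 (c): {v1}
  step 2 (b): {v2}
  step 3 (b): no successor for Q

cbb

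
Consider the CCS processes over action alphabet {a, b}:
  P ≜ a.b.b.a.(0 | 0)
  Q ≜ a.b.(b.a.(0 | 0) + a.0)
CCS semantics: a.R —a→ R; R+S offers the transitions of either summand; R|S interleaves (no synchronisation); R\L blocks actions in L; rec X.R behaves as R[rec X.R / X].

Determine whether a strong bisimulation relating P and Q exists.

Reachable graph of P (5 states):
  m0 = a.b.b.a.(0 | 0) | —a→ m1
  m1 = b.b.a.(0 | 0) | —b→ m2
  m2 = b.a.(0 | 0) | —b→ m3
  m3 = a.(0 | 0) | —a→ m4
  m4 = 0 | 0 | stopped
Reachable graph of Q (6 states):
  n0 = a.b.(b.a.(0 | 0) + a.0) | —a→ n1
  n1 = b.(b.a.(0 | 0) + a.0) | —b→ n2
  n2 = b.a.(0 | 0) + a.0 | —a→ n3, —b→ n4
  n3 = 0 | stopped
  n4 = a.(0 | 0) | —a→ n5
  n5 = 0 | 0 | stopped
Coarsest stable partition (strong bisimilarity classes):
  B0 = {m0}
  B1 = {m1}
  B2 = {m2}
  B3 = {m3, n4}
  B4 = {m4, n3, n5}
  B5 = {n0}
  B6 = {n1}
  B7 = {n2}
m0 ∈ B0, n0 ∈ B5 → different blocks

not bisimilar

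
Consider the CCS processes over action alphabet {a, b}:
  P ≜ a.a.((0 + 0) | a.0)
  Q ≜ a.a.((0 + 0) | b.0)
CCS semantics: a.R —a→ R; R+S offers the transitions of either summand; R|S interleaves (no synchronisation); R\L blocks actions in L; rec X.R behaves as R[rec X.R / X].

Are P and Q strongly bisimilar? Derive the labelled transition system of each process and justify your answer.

NO

LTS(P): 4 reachable states
  p0 = a.a.((0 + 0) | a.0) | ··a··> p1
  p1 = a.((0 + 0) | a.0) | ··a··> p2
  p2 = (0 + 0) | a.0 | ··a··> p3
  p3 = (0 + 0) | 0 | ∅
LTS(Q): 4 reachable states
  q0 = a.a.((0 + 0) | b.0) | ··a··> q1
  q1 = a.((0 + 0) | b.0) | ··a··> q2
  q2 = (0 + 0) | b.0 | ··b··> q3
  q3 = (0 + 0) | 0 | ∅
Partition-refinement fixed point:
  B0 = {p0}
  B1 = {p1}
  B2 = {p2}
  B3 = {p3, q3}
  B4 = {q0}
  B5 = {q1}
  B6 = {q2}
p0 ∈ B0, q0 ∈ B4 → different blocks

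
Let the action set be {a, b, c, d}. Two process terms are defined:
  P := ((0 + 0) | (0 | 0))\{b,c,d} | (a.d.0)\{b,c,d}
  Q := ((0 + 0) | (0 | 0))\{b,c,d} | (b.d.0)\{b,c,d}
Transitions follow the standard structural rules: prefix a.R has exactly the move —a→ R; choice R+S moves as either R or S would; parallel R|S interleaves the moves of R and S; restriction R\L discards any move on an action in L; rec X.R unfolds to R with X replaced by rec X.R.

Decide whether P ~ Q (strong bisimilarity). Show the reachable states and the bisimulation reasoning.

not bisimilar

P's transition system — 2 states:
  s0 = ((0 + 0) | (0 | 0))\{b,c,d} | (a.d.0)\{b,c,d} ⊢ —a→ s1
  s1 = ((0 + 0) | (0 | 0))\{b,c,d} | (d.0)\{b,c,d} ⊢ (no moves)
Q's transition system — 1 states:
  t0 = ((0 + 0) | (0 | 0))\{b,c,d} | (b.d.0)\{b,c,d} ⊢ (no moves)
Coarsest stable partition (strong bisimilarity classes):
  B0 = {s0}
  B1 = {s1, t0}
s0 ∈ B0, t0 ∈ B1 → different blocks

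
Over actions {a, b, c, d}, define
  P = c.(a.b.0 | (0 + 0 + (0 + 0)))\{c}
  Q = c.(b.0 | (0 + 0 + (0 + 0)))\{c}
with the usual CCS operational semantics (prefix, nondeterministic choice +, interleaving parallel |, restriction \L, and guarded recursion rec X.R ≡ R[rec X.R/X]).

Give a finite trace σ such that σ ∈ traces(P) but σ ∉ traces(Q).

Reachable graph of P (4 states):
  s0 = c.(a.b.0 | (0 + 0 + (0 + 0)))\{c} ⊢ --c--▸ s1
  s1 = (a.b.0 | (0 + 0 + (0 + 0)))\{c} ⊢ --a--▸ s2
  s2 = (b.0 | (0 + 0 + (0 + 0)))\{c} ⊢ --b--▸ s3
  s3 = (0 | (0 + 0 + (0 + 0)))\{c} ⊢ ∅
Reachable graph of Q (3 states):
  t0 = c.(b.0 | (0 + 0 + (0 + 0)))\{c} ⊢ --c--▸ t1
  t1 = (b.0 | (0 + 0 + (0 + 0)))\{c} ⊢ --b--▸ t2
  t2 = (0 | (0 + 0 + (0 + 0)))\{c} ⊢ ∅
Trace ⟨ca⟩ through P, begin at {s0}:
  after c @ step 1: {s1}
  after a @ step 2: {s2}
  ✓ P
Trace ⟨ca⟩ through Q, begin at {t0}:
  after c @ step 1: {t1}
  after a @ step 2: ∅ (Q stuck)

ca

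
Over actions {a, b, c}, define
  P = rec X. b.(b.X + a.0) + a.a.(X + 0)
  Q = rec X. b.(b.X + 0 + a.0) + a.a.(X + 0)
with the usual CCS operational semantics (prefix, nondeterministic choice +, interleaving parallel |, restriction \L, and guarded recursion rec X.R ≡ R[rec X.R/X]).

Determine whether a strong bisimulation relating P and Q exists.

Reachable graph of P (5 states):
  p0 = rec X. b.(b.X + a.0) + a.a.(X + 0) | =a=> p1, =b=> p2
  p1 = a.((rec X. b.(b.X + a.0) + a.a.(X + 0)) + 0) | =a=> p3
  p2 = b.(rec X. b.(b.X + a.0) + a.a.(X + 0)) + a.0 | =a=> p4, =b=> p0
  p3 = (rec X. b.(b.X + a.0) + a.a.(X + 0)) + 0 | =a=> p1, =b=> p2
  p4 = 0 | ∅
Reachable graph of Q (5 states):
  q0 = rec X. b.(b.X + 0 + a.0) + a.a.(X + 0) | =a=> q1, =b=> q2
  q1 = a.((rec X. b.(b.X + 0 + a.0) + a.a.(X + 0)) + 0) | =a=> q3
  q2 = b.(rec X. b.(b.X + 0 + a.0) + a.a.(X + 0)) + 0 + a.0 | =a=> q4, =b=> q0
  q3 = (rec X. b.(b.X + 0 + a.0) + a.a.(X + 0)) + 0 | =a=> q1, =b=> q2
  q4 = 0 | ∅
Partition-refinement fixed point:
  B0 = {p0, p3, q0, q3}
  B1 = {p1, q1}
  B2 = {p2, q2}
  B3 = {p4, q4}
p0 ∈ B0, q0 ∈ B0 → same block

bisimilar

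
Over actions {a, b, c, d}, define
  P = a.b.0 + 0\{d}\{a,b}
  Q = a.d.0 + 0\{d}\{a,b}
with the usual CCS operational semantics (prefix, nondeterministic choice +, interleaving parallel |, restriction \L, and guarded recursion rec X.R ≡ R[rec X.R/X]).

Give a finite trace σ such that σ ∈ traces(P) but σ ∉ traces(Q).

ab

P's transition system — 3 states:
  s0 = a.b.0 + 0\{d}\{a,b} :: --a--▸ s1
  s1 = b.0 :: --b--▸ s2
  s2 = 0 :: (no moves)
Q's transition system — 3 states:
  t0 = a.d.0 + 0\{d}\{a,b} :: --a--▸ t1
  t1 = d.0 :: --d--▸ t2
  t2 = 0 :: (no moves)
Trace ⟨ab⟩ through P, begin at {s0}:
  after a @ step 1: {s1}
  after b @ step 2: {s2}
  ✓ P
Trace ⟨ab⟩ through Q, begin at {t0}:
  after a @ step 1: {t1}
  after b @ step 2: no successor for Q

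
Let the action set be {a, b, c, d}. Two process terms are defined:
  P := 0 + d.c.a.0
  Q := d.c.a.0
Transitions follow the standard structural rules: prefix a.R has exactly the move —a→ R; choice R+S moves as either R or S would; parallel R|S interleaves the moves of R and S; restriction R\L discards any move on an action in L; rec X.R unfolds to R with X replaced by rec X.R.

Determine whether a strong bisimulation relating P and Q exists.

P's transition system — 4 states:
  m0 = 0 + d.c.a.0 → =d=> m1
  m1 = c.a.0 → =c=> m2
  m2 = a.0 → =a=> m3
  m3 = 0 → ·
Q's transition system — 4 states:
  n0 = d.c.a.0 → =d=> n1
  n1 = c.a.0 → =c=> n2
  n2 = a.0 → =a=> n3
  n3 = 0 → ·
Coarsest stable partition (strong bisimilarity classes):
  B0 = {m0, n0}
  B1 = {m1, n1}
  B2 = {m2, n2}
  B3 = {m3, n3}
m0 ∈ B0, n0 ∈ B0 → same block

P ~ Q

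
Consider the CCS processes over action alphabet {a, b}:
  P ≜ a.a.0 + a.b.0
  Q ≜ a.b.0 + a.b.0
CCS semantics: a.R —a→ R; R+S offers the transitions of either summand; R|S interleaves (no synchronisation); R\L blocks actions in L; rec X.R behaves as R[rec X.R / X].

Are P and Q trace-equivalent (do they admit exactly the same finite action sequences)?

LTS(P): 4 reachable states
  u0 = a.a.0 + a.b.0 :: =a=> u1, =a=> u2
  u1 = a.0 :: =a=> u3
  u2 = b.0 :: =b=> u3
  u3 = 0 :: ·
LTS(Q): 3 reachable states
  v0 = a.b.0 + a.b.0 :: =a=> v1
  v1 = b.0 :: =b=> v2
  v2 = 0 :: ·
Run σ = ⟨aa⟩ on P: start {u0}
  [1] a ⇒ {u1, u2}
  [2] a ⇒ {u3}
  P completes σ.
Run σ = ⟨aa⟩ on Q: start {v0}
  [1] a ⇒ {v1}
  [2] a ⇒ no successor for Q

traces(P) ≠ traces(Q) — witness ⟨aa⟩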